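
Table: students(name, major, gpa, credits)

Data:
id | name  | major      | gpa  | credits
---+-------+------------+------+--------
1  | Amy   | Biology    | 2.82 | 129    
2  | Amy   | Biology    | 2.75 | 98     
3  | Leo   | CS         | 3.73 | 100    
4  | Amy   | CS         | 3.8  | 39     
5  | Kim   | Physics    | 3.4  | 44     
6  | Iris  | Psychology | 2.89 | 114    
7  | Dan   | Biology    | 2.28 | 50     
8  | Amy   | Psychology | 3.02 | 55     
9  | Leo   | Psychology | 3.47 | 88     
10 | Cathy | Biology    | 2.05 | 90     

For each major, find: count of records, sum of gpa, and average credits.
SELECT major,
       COUNT(*) as cnt,
       SUM(gpa) as total_gpa,
       AVG(credits) as avg_credits
FROM students
GROUP BY major

Result:
  Biology: 4 records, 9.90 total gpa, 91.75 avg credits
  CS: 2 records, 7.53 total gpa, 69.50 avg credits
  Physics: 1 records, 3.40 total gpa, 44.00 avg credits
  Psychology: 3 records, 9.38 total gpa, 85.67 avg credits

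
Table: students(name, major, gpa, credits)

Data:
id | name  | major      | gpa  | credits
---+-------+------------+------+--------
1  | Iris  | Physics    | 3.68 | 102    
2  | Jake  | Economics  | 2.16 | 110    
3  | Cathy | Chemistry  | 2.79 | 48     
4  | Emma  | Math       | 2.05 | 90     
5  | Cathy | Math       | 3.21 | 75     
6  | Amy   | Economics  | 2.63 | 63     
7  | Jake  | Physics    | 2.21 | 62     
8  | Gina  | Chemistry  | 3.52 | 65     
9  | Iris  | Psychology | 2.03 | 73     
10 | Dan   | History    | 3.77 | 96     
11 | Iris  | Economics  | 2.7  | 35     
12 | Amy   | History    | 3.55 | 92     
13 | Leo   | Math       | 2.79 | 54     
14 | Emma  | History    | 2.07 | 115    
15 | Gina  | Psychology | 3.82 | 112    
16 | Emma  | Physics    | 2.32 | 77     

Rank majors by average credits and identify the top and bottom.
SELECT major, AVG(credits)
FROM students
GROUP BY major
ORDER BY AVG(credits)

All groups:
  Chemistry: 56.50
  Economics: 69.33
  Math: 73.00
  Physics: 80.33
  Psychology: 92.50
  History: 101.00

Highest: History (101.00)
Lowest: Chemistry (56.50)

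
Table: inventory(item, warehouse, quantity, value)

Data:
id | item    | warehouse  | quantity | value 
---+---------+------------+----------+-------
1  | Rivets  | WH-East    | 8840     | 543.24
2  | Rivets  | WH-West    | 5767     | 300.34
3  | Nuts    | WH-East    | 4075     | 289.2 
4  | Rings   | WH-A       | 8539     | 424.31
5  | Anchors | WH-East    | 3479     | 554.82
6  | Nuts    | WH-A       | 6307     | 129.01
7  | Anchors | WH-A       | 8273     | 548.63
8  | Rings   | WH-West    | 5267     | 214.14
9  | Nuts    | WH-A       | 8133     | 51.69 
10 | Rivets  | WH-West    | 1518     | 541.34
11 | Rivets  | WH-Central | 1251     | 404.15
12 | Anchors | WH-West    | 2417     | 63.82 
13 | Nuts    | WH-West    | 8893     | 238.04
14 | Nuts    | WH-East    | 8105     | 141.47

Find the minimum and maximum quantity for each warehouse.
SELECT warehouse, MIN(quantity), MAX(quantity)
FROM inventory
GROUP BY warehouse

Result:
  WH-A: min=6307, max=8539
  WH-Central: min=1251, max=1251
  WH-East: min=3479, max=8840
  WH-West: min=1518, max=8893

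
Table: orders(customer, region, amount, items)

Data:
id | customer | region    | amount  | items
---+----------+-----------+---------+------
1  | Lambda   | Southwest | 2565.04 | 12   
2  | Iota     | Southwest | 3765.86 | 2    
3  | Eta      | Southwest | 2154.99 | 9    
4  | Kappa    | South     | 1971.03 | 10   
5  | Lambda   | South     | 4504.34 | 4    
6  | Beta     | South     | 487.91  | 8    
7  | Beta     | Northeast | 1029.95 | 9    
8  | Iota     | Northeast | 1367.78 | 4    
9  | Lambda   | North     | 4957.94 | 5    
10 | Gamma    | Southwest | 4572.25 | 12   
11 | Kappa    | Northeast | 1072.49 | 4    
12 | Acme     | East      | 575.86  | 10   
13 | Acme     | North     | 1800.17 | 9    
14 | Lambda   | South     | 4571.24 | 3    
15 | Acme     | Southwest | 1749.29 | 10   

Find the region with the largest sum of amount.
SELECT region, SUM(amount) as val
FROM orders
GROUP BY region
ORDER BY val DESC
LIMIT 1

Result: Southwest with sum(amount) = 14807.43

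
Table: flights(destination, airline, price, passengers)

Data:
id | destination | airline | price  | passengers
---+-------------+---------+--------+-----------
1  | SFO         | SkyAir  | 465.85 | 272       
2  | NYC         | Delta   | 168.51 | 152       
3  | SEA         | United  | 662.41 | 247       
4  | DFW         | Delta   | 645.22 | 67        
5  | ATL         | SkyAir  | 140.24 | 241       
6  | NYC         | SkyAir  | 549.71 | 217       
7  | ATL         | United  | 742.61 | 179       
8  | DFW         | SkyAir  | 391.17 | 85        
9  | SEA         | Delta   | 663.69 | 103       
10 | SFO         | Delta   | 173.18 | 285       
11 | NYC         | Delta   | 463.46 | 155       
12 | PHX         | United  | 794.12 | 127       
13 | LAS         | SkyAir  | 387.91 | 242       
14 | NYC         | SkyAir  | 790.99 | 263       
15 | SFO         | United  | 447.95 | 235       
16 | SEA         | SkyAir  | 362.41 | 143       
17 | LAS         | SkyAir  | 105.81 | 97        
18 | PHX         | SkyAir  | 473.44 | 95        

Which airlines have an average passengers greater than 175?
SELECT airline, AVG(passengers)
FROM flights
GROUP BY airline
HAVING AVG(passengers) > 175

Result:
  SkyAir: avg=183.89
  United: avg=197.00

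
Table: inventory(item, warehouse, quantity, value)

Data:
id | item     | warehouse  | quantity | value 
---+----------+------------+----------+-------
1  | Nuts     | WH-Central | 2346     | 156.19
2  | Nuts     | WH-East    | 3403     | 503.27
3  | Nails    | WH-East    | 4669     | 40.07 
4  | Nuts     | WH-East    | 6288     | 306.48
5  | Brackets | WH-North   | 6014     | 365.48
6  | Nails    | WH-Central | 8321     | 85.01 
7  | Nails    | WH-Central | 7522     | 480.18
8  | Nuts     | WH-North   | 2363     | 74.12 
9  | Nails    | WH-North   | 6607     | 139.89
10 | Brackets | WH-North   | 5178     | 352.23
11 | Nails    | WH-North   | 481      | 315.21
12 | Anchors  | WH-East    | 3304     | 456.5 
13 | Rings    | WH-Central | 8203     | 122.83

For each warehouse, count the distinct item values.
SELECT warehouse, COUNT(DISTINCT item)
FROM inventory
GROUP BY warehouse

Result:
  WH-Central: 3 distinct
  WH-East: 3 distinct
  WH-North: 3 distinct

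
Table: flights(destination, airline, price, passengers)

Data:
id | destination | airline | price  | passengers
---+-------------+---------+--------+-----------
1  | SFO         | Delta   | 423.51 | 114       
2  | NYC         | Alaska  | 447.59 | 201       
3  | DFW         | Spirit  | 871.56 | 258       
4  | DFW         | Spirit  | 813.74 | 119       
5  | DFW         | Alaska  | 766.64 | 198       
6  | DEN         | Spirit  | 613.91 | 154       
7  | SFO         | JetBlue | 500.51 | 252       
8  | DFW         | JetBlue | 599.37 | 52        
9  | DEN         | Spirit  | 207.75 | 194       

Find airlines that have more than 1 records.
SELECT airline, COUNT(*) as cnt
FROM flights
GROUP BY airline
HAVING COUNT(*) > 1

Result:
  Alaska: 2
  JetBlue: 2
  Spirit: 4

Note: HAVING filters groups after aggregation, WHERE filters rows before.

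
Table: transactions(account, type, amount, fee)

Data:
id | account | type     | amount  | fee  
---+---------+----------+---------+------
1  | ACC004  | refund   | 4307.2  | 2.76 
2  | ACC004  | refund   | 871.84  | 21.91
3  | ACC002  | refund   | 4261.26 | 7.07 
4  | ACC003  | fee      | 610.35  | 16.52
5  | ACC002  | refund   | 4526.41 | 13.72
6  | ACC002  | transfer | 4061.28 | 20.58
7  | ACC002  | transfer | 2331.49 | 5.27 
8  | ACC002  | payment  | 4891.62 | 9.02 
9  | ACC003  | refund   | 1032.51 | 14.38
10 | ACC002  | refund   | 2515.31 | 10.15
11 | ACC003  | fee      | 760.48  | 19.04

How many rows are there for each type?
SELECT type, COUNT(*) as count
FROM transactions
GROUP BY type

Result:
  fee: 2
  payment: 1
  refund: 6
  transfer: 2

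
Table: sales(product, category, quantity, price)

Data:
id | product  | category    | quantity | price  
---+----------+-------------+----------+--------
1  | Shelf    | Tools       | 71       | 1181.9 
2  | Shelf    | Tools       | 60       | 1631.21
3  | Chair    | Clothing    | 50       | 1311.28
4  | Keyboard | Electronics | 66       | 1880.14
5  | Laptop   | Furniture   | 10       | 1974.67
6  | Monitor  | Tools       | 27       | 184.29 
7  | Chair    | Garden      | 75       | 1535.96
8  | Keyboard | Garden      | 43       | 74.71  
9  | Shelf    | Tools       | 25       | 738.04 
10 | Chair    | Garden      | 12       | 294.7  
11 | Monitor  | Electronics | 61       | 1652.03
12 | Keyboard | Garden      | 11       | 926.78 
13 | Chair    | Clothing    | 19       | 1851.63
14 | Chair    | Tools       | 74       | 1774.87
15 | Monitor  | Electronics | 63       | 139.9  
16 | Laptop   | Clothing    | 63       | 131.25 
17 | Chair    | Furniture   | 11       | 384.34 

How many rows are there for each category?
SELECT category, COUNT(*) as count
FROM sales
GROUP BY category

Result:
  Clothing: 3
  Electronics: 3
  Furniture: 2
  Garden: 4
  Tools: 5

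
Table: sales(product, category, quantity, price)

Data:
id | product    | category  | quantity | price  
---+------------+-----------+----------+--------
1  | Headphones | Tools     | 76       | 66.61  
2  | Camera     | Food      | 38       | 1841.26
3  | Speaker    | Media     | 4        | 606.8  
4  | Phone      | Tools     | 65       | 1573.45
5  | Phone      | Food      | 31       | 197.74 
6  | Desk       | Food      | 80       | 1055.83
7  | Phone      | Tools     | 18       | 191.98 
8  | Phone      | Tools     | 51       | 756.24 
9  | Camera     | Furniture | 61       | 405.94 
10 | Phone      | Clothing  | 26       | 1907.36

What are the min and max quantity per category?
SELECT category, MIN(quantity), MAX(quantity)
FROM sales
GROUP BY category

Result:
  Clothing: min=26, max=26
  Food: min=31, max=80
  Furniture: min=61, max=61
  Media: min=4, max=4
  Tools: min=18, max=76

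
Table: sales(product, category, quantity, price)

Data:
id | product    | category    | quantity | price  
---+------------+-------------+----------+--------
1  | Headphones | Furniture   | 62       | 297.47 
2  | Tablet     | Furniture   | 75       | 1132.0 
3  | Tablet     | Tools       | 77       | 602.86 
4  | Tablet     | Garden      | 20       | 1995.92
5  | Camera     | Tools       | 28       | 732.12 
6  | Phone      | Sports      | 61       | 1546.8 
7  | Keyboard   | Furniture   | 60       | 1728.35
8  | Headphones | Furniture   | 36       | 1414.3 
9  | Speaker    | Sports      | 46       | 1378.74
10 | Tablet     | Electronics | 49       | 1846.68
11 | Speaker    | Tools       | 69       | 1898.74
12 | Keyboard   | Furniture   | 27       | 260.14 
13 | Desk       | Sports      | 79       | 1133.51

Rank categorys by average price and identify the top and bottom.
SELECT category, AVG(price)
FROM sales
GROUP BY category
ORDER BY AVG(price)

All groups:
  Furniture: 966.45
  Tools: 1077.91
  Sports: 1353.02
  Electronics: 1846.68
  Garden: 1995.92

Highest: Garden (1995.92)
Lowest: Furniture (966.45)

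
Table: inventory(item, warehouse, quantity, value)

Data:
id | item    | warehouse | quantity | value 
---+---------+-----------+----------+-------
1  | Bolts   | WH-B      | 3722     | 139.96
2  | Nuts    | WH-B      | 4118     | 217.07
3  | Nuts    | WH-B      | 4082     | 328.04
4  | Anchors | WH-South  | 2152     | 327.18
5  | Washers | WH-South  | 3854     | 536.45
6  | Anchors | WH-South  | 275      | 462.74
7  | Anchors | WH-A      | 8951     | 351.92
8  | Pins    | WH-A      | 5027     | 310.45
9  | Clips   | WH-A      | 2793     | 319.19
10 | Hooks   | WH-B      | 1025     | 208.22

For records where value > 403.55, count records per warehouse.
SELECT warehouse, COUNT(*)
FROM inventory
WHERE value > 403.55
GROUP BY warehouse

Note: WHERE filters rows before grouping.

Result:
  WH-South: 2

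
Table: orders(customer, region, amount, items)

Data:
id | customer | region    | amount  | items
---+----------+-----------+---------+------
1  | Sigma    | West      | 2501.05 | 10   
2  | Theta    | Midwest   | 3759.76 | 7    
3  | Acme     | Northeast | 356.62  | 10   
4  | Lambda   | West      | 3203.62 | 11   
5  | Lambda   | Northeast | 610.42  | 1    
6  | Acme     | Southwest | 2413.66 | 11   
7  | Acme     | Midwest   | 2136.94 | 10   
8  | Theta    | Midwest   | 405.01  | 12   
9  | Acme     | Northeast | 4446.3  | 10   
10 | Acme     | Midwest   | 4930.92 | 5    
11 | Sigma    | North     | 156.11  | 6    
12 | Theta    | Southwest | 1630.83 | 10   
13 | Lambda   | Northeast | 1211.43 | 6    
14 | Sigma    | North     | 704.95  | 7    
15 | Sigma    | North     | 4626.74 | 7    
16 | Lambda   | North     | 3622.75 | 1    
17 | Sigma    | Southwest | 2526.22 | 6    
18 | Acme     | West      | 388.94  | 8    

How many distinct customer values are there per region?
SELECT region, COUNT(DISTINCT customer)
FROM orders
GROUP BY region

Result:
  Midwest: 2 distinct
  North: 2 distinct
  Northeast: 2 distinct
  Southwest: 3 distinct
  West: 3 distinct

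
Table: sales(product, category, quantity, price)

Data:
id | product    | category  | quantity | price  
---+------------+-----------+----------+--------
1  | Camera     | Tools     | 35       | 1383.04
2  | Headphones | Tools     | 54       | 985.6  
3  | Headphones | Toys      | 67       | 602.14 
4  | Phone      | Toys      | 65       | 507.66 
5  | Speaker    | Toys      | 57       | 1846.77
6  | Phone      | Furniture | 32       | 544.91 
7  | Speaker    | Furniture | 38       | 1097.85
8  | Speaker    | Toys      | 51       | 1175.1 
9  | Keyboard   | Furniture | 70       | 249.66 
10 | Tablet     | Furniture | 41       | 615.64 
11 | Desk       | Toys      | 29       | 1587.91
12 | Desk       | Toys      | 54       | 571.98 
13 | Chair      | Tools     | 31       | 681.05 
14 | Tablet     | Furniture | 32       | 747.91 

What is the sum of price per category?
SELECT category, SUM(price) as result
FROM sales
GROUP BY category

Result:
  Furniture: 3255.97
  Tools: 3049.69
  Toys: 6291.56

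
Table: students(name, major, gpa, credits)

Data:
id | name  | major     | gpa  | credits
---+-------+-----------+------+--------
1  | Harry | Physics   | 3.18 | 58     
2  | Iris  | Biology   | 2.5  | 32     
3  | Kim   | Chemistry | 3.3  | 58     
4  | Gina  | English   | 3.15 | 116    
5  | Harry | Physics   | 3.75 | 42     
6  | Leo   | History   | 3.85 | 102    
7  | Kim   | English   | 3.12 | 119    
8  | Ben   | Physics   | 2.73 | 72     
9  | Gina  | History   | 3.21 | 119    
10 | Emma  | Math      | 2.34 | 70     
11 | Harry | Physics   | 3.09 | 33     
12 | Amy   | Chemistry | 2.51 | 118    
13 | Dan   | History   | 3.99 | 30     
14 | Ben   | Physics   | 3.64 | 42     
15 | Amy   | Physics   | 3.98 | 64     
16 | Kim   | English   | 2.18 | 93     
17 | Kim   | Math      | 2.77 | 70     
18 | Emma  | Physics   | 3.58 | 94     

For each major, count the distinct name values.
SELECT major, COUNT(DISTINCT name)
FROM students
GROUP BY major

Result:
  Biology: 1 distinct
  Chemistry: 2 distinct
  English: 2 distinct
  History: 3 distinct
  Math: 2 distinct
  Physics: 4 distinct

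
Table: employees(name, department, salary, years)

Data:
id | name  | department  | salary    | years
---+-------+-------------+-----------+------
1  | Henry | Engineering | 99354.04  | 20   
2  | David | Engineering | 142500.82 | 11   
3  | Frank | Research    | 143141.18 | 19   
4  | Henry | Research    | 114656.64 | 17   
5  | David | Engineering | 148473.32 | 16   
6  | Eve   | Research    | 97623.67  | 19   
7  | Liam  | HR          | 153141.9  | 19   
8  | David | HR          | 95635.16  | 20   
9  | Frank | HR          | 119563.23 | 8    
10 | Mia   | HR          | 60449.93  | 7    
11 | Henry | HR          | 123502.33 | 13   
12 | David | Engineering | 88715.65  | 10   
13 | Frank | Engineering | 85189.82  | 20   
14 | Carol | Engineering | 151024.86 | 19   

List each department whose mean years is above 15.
SELECT department, AVG(years)
FROM employees
GROUP BY department
HAVING AVG(years) > 15

Result:
  Engineering: avg=16.00
  Research: avg=18.33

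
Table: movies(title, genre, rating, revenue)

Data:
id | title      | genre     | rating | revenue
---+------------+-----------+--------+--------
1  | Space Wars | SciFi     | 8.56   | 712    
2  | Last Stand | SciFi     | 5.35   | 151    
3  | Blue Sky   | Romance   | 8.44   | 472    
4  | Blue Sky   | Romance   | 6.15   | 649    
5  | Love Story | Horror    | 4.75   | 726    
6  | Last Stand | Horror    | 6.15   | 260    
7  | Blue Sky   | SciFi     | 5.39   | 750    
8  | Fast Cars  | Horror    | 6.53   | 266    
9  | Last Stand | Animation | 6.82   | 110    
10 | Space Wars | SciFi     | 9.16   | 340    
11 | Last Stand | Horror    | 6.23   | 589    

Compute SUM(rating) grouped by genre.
SELECT genre, SUM(rating) as result
FROM movies
GROUP BY genre

Result:
  Animation: 6.82
  Horror: 23.66
  Romance: 14.59
  SciFi: 28.46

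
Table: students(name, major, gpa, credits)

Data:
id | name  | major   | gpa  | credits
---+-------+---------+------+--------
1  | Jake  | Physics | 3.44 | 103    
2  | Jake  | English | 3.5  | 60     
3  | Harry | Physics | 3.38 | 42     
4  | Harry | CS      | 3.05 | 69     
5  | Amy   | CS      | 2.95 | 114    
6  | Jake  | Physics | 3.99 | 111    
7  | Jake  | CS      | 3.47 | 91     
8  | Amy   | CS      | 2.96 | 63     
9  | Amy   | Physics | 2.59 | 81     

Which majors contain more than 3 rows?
SELECT major, COUNT(*) as cnt
FROM students
GROUP BY major
HAVING COUNT(*) > 3

Result:
  CS: 4
  Physics: 4

Note: HAVING filters groups after aggregation, WHERE filters rows before.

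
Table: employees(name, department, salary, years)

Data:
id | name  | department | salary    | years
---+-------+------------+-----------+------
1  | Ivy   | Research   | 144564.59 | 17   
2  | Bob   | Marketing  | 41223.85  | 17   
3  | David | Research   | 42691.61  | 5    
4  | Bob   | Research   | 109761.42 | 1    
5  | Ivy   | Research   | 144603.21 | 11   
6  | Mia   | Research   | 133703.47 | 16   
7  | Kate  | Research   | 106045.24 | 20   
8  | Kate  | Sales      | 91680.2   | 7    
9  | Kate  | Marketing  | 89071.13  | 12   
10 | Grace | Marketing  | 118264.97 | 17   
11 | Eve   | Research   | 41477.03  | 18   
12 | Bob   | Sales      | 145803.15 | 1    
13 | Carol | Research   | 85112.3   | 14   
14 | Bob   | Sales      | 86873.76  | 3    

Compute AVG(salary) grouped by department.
SELECT department, AVG(salary) as result
FROM employees
GROUP BY department

Result:
  Marketing: 82853.32
  Research: 100994.86
  Sales: 108119.04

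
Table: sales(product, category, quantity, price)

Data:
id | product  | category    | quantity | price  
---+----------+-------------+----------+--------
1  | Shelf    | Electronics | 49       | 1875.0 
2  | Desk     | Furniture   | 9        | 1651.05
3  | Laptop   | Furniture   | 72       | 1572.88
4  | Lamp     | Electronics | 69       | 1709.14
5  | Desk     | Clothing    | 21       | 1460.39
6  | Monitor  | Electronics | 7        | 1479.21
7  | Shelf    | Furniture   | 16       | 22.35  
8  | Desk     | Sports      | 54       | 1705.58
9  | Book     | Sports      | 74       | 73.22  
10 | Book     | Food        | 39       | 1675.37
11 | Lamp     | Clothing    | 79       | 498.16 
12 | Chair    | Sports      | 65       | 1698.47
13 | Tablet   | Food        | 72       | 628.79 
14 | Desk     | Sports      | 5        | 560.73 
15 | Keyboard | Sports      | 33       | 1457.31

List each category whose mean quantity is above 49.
SELECT category, AVG(quantity)
FROM sales
GROUP BY category
HAVING AVG(quantity) > 49

Result:
  Clothing: avg=50.00
  Food: avg=55.50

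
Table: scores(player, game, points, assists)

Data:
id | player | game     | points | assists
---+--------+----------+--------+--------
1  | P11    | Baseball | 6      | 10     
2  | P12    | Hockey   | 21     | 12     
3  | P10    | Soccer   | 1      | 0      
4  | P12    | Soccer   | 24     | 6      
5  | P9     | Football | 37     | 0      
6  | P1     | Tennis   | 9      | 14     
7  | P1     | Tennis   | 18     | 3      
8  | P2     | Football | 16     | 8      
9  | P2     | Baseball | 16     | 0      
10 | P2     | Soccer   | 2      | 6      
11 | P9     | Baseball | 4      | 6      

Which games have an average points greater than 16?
SELECT game, AVG(points)
FROM scores
GROUP BY game
HAVING AVG(points) > 16

Result:
  Football: avg=26.50
  Hockey: avg=21.00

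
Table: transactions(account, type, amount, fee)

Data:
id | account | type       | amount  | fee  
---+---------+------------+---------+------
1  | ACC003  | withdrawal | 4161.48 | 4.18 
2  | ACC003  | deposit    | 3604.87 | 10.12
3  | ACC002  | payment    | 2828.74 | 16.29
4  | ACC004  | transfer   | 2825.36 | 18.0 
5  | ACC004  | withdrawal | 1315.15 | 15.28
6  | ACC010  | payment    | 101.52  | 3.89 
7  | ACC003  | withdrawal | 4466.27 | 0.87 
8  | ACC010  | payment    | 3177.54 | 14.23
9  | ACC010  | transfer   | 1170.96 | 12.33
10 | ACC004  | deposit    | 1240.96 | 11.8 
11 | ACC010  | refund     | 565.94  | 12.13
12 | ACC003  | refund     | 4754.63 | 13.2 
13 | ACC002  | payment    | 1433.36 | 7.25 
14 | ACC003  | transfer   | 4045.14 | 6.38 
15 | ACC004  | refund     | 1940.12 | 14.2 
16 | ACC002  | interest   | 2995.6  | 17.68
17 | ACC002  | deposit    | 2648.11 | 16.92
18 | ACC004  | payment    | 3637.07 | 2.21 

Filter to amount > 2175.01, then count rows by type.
SELECT type, COUNT(*)
FROM transactions
WHERE amount > 2175.01
GROUP BY type

Note: WHERE filters rows before grouping.

Result:
  deposit: 2
  interest: 1
  payment: 3
  refund: 1
  transfer: 2
  withdrawal: 2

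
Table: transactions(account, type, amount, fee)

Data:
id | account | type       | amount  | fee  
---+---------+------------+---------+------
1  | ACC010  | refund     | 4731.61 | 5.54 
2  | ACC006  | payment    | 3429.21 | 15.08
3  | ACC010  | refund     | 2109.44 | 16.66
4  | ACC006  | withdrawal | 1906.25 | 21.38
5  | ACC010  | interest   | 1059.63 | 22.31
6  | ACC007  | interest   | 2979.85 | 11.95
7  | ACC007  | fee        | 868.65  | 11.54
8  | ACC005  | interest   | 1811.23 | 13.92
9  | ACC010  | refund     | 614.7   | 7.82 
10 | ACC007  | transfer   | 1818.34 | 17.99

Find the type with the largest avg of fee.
SELECT type, AVG(fee) as val
FROM transactions
GROUP BY type
ORDER BY val DESC
LIMIT 1

Result: withdrawal with avg(fee) = 21.38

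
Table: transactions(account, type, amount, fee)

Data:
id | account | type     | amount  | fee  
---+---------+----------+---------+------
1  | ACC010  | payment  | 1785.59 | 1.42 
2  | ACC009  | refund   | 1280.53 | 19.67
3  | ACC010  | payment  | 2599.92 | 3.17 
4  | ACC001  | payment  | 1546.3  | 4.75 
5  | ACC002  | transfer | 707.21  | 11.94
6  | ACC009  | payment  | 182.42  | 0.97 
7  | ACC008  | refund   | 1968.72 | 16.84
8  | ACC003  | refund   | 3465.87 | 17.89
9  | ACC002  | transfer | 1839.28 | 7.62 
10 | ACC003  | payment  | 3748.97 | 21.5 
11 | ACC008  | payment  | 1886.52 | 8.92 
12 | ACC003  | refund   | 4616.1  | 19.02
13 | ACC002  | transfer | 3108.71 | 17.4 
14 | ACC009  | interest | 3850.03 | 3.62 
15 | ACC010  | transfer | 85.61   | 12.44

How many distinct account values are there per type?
SELECT type, COUNT(DISTINCT account)
FROM transactions
GROUP BY type

Result:
  interest: 1 distinct
  payment: 5 distinct
  refund: 3 distinct
  transfer: 2 distinct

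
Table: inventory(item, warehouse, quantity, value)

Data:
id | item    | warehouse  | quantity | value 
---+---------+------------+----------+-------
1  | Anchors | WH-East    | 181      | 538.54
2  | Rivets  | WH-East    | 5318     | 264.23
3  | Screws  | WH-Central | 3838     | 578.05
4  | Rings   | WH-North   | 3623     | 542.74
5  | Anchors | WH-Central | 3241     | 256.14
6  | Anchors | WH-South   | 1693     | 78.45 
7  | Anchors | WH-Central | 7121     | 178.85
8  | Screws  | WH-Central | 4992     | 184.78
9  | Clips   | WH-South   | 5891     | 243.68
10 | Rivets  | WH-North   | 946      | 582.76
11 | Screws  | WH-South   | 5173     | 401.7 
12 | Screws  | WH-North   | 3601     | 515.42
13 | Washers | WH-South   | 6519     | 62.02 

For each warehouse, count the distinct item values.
SELECT warehouse, COUNT(DISTINCT item)
FROM inventory
GROUP BY warehouse

Result:
  WH-Central: 2 distinct
  WH-East: 2 distinct
  WH-North: 3 distinct
  WH-South: 4 distinct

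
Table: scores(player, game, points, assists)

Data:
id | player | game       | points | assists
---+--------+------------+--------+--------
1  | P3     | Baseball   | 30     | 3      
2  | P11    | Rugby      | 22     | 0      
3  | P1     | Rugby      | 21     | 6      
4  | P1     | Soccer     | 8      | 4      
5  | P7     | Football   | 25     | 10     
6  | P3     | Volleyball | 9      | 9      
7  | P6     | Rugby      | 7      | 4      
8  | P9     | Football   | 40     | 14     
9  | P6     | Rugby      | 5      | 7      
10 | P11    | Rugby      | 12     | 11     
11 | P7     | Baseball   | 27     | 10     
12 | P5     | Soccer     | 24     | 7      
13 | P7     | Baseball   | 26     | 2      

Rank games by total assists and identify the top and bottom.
SELECT game, SUM(assists)
FROM scores
GROUP BY game
ORDER BY SUM(assists)

All groups:
  Volleyball: 9
  Soccer: 11
  Baseball: 15
  Football: 24
  Rugby: 28

Highest: Rugby (28)
Lowest: Volleyball (9)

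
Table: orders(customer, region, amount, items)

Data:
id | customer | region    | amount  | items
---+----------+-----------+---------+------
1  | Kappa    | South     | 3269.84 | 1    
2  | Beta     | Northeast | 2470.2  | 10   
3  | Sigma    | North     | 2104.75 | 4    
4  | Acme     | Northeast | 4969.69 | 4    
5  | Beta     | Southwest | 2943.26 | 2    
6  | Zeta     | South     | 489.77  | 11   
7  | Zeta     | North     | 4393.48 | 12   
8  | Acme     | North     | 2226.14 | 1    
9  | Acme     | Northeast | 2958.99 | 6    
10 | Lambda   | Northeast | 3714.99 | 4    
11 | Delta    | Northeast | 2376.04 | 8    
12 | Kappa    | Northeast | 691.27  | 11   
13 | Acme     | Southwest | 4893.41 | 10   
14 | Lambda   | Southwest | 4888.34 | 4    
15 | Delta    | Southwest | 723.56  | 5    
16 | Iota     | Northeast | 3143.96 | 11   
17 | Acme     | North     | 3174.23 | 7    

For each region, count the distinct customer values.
SELECT region, COUNT(DISTINCT customer)
FROM orders
GROUP BY region

Result:
  North: 3 distinct
  Northeast: 6 distinct
  South: 2 distinct
  Southwest: 4 distinct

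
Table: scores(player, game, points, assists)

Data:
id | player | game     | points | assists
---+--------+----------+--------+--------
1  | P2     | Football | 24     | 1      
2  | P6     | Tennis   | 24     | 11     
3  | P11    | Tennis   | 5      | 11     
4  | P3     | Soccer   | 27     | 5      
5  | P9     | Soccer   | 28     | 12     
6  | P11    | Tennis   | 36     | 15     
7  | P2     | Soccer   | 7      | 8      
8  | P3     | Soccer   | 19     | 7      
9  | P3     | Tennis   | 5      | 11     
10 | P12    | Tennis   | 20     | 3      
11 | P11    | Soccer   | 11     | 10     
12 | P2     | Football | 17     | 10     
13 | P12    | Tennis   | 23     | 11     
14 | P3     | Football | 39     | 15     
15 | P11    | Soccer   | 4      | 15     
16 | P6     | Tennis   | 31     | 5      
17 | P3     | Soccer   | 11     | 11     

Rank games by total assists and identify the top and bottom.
SELECT game, SUM(assists)
FROM scores
GROUP BY game
ORDER BY SUM(assists)

All groups:
  Football: 26
  Tennis: 67
  Soccer: 68

Highest: Soccer (68)
Lowest: Football (26)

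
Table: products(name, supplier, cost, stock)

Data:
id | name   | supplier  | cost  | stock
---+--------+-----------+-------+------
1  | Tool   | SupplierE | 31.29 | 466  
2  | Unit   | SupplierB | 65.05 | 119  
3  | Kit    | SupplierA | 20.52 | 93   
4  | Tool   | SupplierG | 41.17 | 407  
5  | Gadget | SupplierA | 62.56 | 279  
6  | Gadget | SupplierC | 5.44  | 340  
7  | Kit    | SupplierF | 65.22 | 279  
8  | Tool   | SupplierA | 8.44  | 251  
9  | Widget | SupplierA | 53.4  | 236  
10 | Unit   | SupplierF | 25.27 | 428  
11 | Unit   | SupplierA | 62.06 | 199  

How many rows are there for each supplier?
SELECT supplier, COUNT(*) as count
FROM products
GROUP BY supplier

Result:
  SupplierA: 5
  SupplierB: 1
  SupplierC: 1
  SupplierE: 1
  SupplierF: 2
  SupplierG: 1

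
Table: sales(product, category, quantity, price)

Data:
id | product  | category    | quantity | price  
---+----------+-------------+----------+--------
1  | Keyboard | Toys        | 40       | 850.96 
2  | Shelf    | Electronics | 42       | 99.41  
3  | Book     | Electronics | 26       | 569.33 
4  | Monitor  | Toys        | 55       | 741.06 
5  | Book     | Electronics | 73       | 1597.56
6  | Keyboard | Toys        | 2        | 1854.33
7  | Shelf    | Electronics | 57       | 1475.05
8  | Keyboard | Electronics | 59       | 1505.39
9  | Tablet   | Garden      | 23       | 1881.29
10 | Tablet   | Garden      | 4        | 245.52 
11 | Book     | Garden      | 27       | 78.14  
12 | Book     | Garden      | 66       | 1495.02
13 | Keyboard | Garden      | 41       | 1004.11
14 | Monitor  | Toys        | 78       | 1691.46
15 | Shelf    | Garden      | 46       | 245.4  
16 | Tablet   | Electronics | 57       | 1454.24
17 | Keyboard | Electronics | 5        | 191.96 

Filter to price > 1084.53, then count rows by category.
SELECT category, COUNT(*)
FROM sales
WHERE price > 1084.53
GROUP BY category

Note: WHERE filters rows before grouping.

Result:
  Electronics: 4
  Garden: 2
  Toys: 2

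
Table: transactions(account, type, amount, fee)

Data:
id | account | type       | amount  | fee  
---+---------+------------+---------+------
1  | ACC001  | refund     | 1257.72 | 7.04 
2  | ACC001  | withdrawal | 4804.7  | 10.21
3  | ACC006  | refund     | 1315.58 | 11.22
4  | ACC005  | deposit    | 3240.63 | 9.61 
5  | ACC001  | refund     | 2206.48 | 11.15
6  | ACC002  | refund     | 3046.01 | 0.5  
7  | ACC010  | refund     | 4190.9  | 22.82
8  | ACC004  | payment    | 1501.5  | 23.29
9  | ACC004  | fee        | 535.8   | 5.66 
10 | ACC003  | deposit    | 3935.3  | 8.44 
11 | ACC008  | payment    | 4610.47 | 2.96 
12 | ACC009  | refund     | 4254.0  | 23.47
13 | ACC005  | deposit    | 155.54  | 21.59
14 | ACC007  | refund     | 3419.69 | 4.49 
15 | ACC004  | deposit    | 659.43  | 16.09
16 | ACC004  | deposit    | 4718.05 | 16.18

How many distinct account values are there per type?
SELECT type, COUNT(DISTINCT account)
FROM transactions
GROUP BY type

Result:
  deposit: 3 distinct
  fee: 1 distinct
  payment: 2 distinct
  refund: 6 distinct
  withdrawal: 1 distinct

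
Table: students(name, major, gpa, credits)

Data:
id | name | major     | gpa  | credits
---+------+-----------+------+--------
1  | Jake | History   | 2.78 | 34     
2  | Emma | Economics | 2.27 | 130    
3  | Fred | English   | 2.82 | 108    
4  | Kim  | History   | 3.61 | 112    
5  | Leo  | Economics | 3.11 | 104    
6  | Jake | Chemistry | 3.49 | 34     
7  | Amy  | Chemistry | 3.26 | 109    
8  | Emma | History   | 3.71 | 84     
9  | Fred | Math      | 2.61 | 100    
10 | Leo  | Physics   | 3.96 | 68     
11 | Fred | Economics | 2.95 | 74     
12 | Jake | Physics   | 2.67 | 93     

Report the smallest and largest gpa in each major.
SELECT major, MIN(gpa), MAX(gpa)
FROM students
GROUP BY major

Result:
  Chemistry: min=3.26, max=3.49
  Economics: min=2.27, max=3.11
  English: min=2.82, max=2.82
  History: min=2.78, max=3.71
  Math: min=2.61, max=2.61
  Physics: min=2.67, max=3.96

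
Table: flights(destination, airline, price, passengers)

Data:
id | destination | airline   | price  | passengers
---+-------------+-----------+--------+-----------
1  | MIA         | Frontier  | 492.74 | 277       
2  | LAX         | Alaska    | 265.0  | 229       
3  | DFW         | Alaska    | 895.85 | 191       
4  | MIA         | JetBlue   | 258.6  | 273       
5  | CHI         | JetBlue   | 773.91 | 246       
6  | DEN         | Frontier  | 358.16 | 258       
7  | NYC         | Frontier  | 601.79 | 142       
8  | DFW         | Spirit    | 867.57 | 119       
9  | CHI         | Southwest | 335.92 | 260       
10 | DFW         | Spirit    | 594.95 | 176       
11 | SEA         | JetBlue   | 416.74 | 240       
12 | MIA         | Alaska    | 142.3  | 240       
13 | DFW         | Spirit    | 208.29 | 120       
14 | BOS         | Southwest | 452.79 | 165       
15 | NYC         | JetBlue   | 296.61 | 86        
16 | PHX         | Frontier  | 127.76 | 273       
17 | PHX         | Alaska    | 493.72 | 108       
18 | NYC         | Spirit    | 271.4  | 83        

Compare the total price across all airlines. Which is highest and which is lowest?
SELECT airline, SUM(price)
FROM flights
GROUP BY airline
ORDER BY SUM(price)

All groups:
  Southwest: 788.71
  Frontier: 1580.45
  JetBlue: 1745.86
  Alaska: 1796.87
  Spirit: 1942.21

Highest: Spirit (1942.21)
Lowest: Southwest (788.71)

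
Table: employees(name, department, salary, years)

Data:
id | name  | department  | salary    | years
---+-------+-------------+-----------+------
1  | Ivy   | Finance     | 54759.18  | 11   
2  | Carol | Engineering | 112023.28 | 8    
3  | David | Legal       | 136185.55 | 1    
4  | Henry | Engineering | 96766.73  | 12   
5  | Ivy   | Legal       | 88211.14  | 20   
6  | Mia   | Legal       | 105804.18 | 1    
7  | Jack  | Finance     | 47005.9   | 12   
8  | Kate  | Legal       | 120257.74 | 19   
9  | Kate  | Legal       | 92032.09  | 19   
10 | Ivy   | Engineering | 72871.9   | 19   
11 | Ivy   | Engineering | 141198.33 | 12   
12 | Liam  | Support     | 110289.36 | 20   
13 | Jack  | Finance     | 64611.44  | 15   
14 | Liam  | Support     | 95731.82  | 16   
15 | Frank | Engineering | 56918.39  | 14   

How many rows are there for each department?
SELECT department, COUNT(*) as count
FROM employees
GROUP BY department

Result:
  Engineering: 5
  Finance: 3
  Legal: 5
  Support: 2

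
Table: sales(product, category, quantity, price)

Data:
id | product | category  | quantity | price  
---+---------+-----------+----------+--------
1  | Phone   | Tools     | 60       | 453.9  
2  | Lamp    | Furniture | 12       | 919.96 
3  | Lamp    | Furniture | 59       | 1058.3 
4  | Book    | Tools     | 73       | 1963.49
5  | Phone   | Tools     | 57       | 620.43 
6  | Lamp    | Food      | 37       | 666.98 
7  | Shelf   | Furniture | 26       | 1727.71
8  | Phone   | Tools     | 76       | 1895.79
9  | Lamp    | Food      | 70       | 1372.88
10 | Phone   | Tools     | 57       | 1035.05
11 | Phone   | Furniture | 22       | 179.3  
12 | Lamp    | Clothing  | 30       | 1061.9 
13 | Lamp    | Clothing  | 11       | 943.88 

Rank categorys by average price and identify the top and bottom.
SELECT category, AVG(price)
FROM sales
GROUP BY category
ORDER BY AVG(price)

All groups:
  Furniture: 971.32
  Clothing: 1002.89
  Food: 1019.93
  Tools: 1193.73

Highest: Tools (1193.73)
Lowest: Furniture (971.32)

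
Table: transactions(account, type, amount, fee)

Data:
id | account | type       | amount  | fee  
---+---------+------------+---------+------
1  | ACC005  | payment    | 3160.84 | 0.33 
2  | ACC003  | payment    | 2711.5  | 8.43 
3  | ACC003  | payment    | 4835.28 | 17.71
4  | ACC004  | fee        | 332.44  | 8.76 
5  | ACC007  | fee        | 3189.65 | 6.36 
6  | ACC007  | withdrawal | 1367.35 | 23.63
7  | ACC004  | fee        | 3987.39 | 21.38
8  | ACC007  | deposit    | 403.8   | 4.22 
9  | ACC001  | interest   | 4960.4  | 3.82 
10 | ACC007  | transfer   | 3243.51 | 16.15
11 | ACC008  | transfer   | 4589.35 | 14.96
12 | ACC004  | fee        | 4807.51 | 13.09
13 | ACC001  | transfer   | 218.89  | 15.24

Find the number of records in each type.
SELECT type, COUNT(*) as count
FROM transactions
GROUP BY type

Result:
  deposit: 1
  fee: 4
  interest: 1
  payment: 3
  transfer: 3
  withdrawal: 1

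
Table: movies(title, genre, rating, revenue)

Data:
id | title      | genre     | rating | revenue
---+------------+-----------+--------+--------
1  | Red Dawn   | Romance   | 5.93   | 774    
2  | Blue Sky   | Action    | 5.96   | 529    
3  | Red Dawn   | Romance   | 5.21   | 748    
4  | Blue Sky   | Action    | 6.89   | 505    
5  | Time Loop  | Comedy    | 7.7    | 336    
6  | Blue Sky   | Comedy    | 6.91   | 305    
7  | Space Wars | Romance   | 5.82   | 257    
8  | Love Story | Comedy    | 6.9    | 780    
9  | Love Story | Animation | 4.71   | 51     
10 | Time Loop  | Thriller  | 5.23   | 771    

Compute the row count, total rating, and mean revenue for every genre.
SELECT genre,
       COUNT(*) as cnt,
       SUM(rating) as total_rating,
       AVG(revenue) as avg_revenue
FROM movies
GROUP BY genre

Result:
  Action: 2 records, 12.85 total rating, 517.00 avg revenue
  Animation: 1 records, 4.71 total rating, 51.00 avg revenue
  Comedy: 3 records, 21.51 total rating, 473.67 avg revenue
  Romance: 3 records, 16.96 total rating, 593.00 avg revenue
  Thriller: 1 records, 5.23 total rating, 771.00 avg revenue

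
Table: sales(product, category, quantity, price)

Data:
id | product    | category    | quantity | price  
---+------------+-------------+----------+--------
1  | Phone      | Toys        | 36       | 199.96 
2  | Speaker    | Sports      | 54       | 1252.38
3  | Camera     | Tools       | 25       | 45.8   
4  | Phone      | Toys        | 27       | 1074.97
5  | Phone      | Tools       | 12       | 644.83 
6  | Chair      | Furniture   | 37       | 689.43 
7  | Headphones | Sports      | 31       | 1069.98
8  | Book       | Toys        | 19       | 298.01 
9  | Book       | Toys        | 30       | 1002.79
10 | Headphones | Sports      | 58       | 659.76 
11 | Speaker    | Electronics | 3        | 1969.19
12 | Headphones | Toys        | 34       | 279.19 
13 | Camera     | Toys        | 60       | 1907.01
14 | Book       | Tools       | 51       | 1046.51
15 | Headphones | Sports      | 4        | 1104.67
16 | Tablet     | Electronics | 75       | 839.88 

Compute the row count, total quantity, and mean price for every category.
SELECT category,
       COUNT(*) as cnt,
       SUM(quantity) as total_quantity,
       AVG(price) as avg_price
FROM sales
GROUP BY category

Result:
  Electronics: 2 records, 78 total quantity, 1404.54 avg price
  Furniture: 1 records, 37 total quantity, 689.43 avg price
  Sports: 4 records, 147 total quantity, 1021.70 avg price
  Tools: 3 records, 88 total quantity, 579.05 avg price
  Toys: 6 records, 206 total quantity, 793.66 avg price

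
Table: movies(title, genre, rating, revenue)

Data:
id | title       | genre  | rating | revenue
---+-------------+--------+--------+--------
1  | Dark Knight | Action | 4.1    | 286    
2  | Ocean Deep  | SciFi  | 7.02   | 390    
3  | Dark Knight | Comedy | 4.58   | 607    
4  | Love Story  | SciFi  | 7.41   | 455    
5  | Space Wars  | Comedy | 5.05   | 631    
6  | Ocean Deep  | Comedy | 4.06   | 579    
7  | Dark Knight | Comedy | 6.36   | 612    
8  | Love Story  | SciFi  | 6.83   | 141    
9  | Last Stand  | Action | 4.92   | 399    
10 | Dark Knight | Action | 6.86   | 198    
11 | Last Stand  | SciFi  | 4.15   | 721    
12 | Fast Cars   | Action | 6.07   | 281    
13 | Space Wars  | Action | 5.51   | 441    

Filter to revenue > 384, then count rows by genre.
SELECT genre, COUNT(*)
FROM movies
WHERE revenue > 384
GROUP BY genre

Note: WHERE filters rows before grouping.

Result:
  Action: 2
  Comedy: 4
  SciFi: 3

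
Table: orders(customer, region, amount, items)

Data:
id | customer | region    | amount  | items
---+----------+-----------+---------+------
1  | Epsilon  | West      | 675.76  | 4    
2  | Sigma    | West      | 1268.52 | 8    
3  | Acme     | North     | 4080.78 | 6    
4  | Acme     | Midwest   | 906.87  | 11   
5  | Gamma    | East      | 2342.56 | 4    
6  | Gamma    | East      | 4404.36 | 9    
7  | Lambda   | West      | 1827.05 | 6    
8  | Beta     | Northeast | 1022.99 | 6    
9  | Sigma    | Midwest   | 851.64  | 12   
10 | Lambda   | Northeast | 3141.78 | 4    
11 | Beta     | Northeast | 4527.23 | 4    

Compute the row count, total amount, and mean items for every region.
SELECT region,
       COUNT(*) as cnt,
       SUM(amount) as total_amount,
       AVG(items) as avg_items
FROM orders
GROUP BY region

Result:
  East: 2 records, 6746.92 total amount, 6.50 avg items
  Midwest: 2 records, 1758.51 total amount, 11.50 avg items
  North: 1 records, 4080.78 total amount, 6.00 avg items
  Northeast: 3 records, 8692.00 total amount, 4.67 avg items
  West: 3 records, 3771.33 total amount, 6.00 avg items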